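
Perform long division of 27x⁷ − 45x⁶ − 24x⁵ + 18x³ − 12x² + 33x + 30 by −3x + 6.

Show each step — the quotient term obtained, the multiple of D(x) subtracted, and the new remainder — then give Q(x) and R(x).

Q(x) = −9x⁶ − 3x⁵ + 2x⁴ + 4x³ + 2x² + 8x + 5; R(x) = 0

Step 1: lead(27x⁷ − 45x⁶ − 24x⁵ + 18x³ − 12x² + 33x + 30) ÷ lead(D) = 27x⁷ ÷ −3x = −9x⁶. Subtract (−9x⁶)·D = 27x⁷ − 54x⁶. Remainder: 9x⁶ − 24x⁵ + 18x³ − 12x² + 33x + 30.
Step 2: lead(9x⁶ − 24x⁵ + 18x³ − 12x² + 33x + 30) ÷ lead(D) = 9x⁶ ÷ −3x = −3x⁵. Subtract (−3x⁵)·D = 9x⁶ − 18x⁵. Remainder: −6x⁵ + 18x³ − 12x² + 33x + 30.
Step 3: lead(−6x⁵ + 18x³ − 12x² + 33x + 30) ÷ lead(D) = −6x⁵ ÷ −3x = 2x⁴. Subtract (2x⁴)·D = −6x⁵ + 12x⁴. Remainder: −12x⁴ + 18x³ − 12x² + 33x + 30.
Step 4: lead(−12x⁴ + 18x³ − 12x² + 33x + 30) ÷ lead(D) = −12x⁴ ÷ −3x = 4x³. Subtract (4x³)·D = −12x⁴ + 24x³. Remainder: −6x³ − 12x² + 33x + 30.
Step 5: lead(−6x³ − 12x² + 33x + 30) ÷ lead(D) = −6x³ ÷ −3x = 2x². Subtract (2x²)·D = −6x³ + 12x². Remainder: −24x² + 33x + 30.
Step 6: lead(−24x² + 33x + 30) ÷ lead(D) = −24x² ÷ −3x = 8x. Subtract (8x)·D = −24x² + 48x. Remainder: −15x + 30.
Step 7: lead(−15x + 30) ÷ lead(D) = −15x ÷ −3x = 5. Subtract (5)·D = −15x + 30. Remainder: 0.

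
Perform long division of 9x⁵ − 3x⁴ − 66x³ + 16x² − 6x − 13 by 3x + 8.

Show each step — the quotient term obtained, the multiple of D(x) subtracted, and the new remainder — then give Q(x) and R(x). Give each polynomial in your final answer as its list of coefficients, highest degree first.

Q = [3, -9, 2, 0, -2]; R = [3]

Step 1: lead(9x⁵ − 3x⁴ − 66x³ + 16x² − 6x − 13) ÷ lead(D) = 9x⁵ ÷ 3x = 3x⁴. Subtract (3x⁴)·D = 9x⁵ + 24x⁴. Remainder: −27x⁴ − 66x³ + 16x² − 6x − 13.
Step 2: lead(−27x⁴ − 66x³ + 16x² − 6x − 13) ÷ lead(D) = −27x⁴ ÷ 3x = −9x³. Subtract (−9x³)·D = −27x⁴ − 72x³. Remainder: 6x³ + 16x² − 6x − 13.
Step 3: lead(6x³ + 16x² − 6x − 13) ÷ lead(D) = 6x³ ÷ 3x = 2x². Subtract (2x²)·D = 6x³ + 16x². Remainder: −6x − 13.
Step 4: lead(−6x − 13) ÷ lead(D) = −6x ÷ 3x = −2. Subtract (−2)·D = −6x − 16. Remainder: 3.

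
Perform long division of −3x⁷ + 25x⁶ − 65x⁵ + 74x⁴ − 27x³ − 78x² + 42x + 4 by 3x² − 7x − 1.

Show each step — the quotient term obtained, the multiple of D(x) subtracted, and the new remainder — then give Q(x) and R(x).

Step 1: lead(−3x⁷ + 25x⁶ − 65x⁵ + 74x⁴ − 27x³ − 78x² + 42x + 4) ÷ lead(D) = −3x⁷ ÷ 3x² = −x⁵. Subtract (−x⁵)·D = −3x⁷ + 7x⁶ + x⁵. Remainder: 18x⁶ − 66x⁵ + 74x⁴ − 27x³ − 78x² + 42x + 4.
Step 2: lead(18x⁶ − 66x⁵ + 74x⁴ − 27x³ − 78x² + 42x + 4) ÷ lead(D) = 18x⁶ ÷ 3x² = 6x⁴. Subtract (6x⁴)·D = 18x⁶ − 42x⁵ − 6x⁴. Remainder: −24x⁵ + 80x⁴ − 27x³ − 78x² + 42x + 4.
Step 3: lead(−24x⁵ + 80x⁴ − 27x³ − 78x² + 42x + 4) ÷ lead(D) = −24x⁵ ÷ 3x² = −8x³. Subtract (−8x³)·D = −24x⁵ + 56x⁴ + 8x³. Remainder: 24x⁴ − 35x³ − 78x² + 42x + 4.
Step 4: lead(24x⁴ − 35x³ − 78x² + 42x + 4) ÷ lead(D) = 24x⁴ ÷ 3x² = 8x². Subtract (8x²)·D = 24x⁴ − 56x³ − 8x². Remainder: 21x³ − 70x² + 42x + 4.
Step 5: lead(21x³ − 70x² + 42x + 4) ÷ lead(D) = 21x³ ÷ 3x² = 7x. Subtract (7x)·D = 21x³ − 49x² − 7x. Remainder: −21x² + 49x + 4.
Step 6: lead(−21x² + 49x + 4) ÷ lead(D) = −21x² ÷ 3x² = −7. Subtract (−7)·D = −21x² + 49x + 7. Remainder: −3.

Q(x) = −x⁵ + 6x⁴ − 8x³ + 8x² + 7x − 7; R(x) = −3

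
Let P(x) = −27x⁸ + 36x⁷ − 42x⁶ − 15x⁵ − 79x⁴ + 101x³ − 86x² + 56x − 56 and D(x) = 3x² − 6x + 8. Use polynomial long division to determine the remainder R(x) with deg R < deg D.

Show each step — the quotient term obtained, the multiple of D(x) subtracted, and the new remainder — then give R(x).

R(x) = 8

Step 1: lead(−27x⁸ + 36x⁷ − 42x⁶ − 15x⁵ − 79x⁴ + 101x³ − 86x² + 56x − 56) ÷ lead(D) = −27x⁸ ÷ 3x² = −9x⁶. Subtract (−9x⁶)·D = −27x⁸ + 54x⁷ − 72x⁶. Remainder: −18x⁷ + 30x⁶ − 15x⁵ − 79x⁴ + 101x³ − 86x² + 56x − 56.
Step 2: lead(−18x⁷ + 30x⁶ − 15x⁵ − 79x⁴ + 101x³ − 86x² + 56x − 56) ÷ lead(D) = −18x⁷ ÷ 3x² = −6x⁵. Subtract (−6x⁵)·D = −18x⁷ + 36x⁶ − 48x⁵. Remainder: −6x⁶ + 33x⁵ − 79x⁴ + 101x³ − 86x² + 56x − 56.
Step 3: lead(−6x⁶ + 33x⁵ − 79x⁴ + 101x³ − 86x² + 56x − 56) ÷ lead(D) = −6x⁶ ÷ 3x² = −2x⁴. Subtract (−2x⁴)·D = −6x⁶ + 12x⁵ − 16x⁴. Remainder: 21x⁵ − 63x⁴ + 101x³ − 86x² + 56x − 56.
Step 4: lead(21x⁵ − 63x⁴ + 101x³ − 86x² + 56x − 56) ÷ lead(D) = 21x⁵ ÷ 3x² = 7x³. Subtract (7x³)·D = 21x⁵ − 42x⁴ + 56x³. Remainder: −21x⁴ + 45x³ − 86x² + 56x − 56.
Step 5: lead(−21x⁴ + 45x³ − 86x² + 56x − 56) ÷ lead(D) = −21x⁴ ÷ 3x² = −7x². Subtract (−7x²)·D = −21x⁴ + 42x³ − 56x². Remainder: 3x³ − 30x² + 56x − 56.
Step 6: lead(3x³ − 30x² + 56x − 56) ÷ lead(D) = 3x³ ÷ 3x² = x. Subtract (x)·D = 3x³ − 6x² + 8x. Remainder: −24x² + 48x − 56.
Step 7: lead(−24x² + 48x − 56) ÷ lead(D) = −24x² ÷ 3x² = −8. Subtract (−8)·D = −24x² + 48x − 64. Remainder: 8.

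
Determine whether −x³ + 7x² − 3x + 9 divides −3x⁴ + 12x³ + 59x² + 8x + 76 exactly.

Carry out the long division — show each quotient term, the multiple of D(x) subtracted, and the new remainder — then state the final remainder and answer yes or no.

R(x) = 5x² + 8x − 5, so D(x) is not a factor of P(x). no

Step 1: lead(−3x⁴ + 12x³ + 59x² + 8x + 76) ÷ lead(D) = −3x⁴ ÷ −x³ = 3x. Subtract (3x)·D = −3x⁴ + 21x³ − 9x² + 27x. Remainder: −9x³ + 68x² − 19x + 76.
Step 2: lead(−9x³ + 68x² − 19x + 76) ÷ lead(D) = −9x³ ÷ −x³ = 9. Subtract (9)·D = −9x³ + 63x² − 27x + 81. Remainder: 5x² + 8x − 5.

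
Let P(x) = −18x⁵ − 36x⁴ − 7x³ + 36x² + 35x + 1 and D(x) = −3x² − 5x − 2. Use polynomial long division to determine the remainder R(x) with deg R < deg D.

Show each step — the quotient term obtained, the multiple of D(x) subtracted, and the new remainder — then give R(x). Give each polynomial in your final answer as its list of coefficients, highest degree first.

R = [-9]

Step 1: lead(−18x⁵ − 36x⁴ − 7x³ + 36x² + 35x + 1) ÷ lead(D) = −18x⁵ ÷ −3x² = 6x³. Subtract (6x³)·D = −18x⁵ − 30x⁴ − 12x³. Remainder: −6x⁴ + 5x³ + 36x² + 35x + 1.
Step 2: lead(−6x⁴ + 5x³ + 36x² + 35x + 1) ÷ lead(D) = −6x⁴ ÷ −3x² = 2x². Subtract (2x²)·D = −6x⁴ − 10x³ − 4x². Remainder: 15x³ + 40x² + 35x + 1.
Step 3: lead(15x³ + 40x² + 35x + 1) ÷ lead(D) = 15x³ ÷ −3x² = −5x. Subtract (−5x)·D = 15x³ + 25x² + 10x. Remainder: 15x² + 25x + 1.
Step 4: lead(15x² + 25x + 1) ÷ lead(D) = 15x² ÷ −3x² = −5. Subtract (−5)·D = 15x² + 25x + 10. Remainder: −9.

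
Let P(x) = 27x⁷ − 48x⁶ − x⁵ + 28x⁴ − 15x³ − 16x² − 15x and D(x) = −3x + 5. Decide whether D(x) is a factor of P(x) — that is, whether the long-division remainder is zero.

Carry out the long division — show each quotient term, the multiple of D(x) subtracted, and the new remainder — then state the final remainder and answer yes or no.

Step 1: lead(27x⁷ − 48x⁶ − x⁵ + 28x⁴ − 15x³ − 16x² − 15x) ÷ lead(D) = 27x⁷ ÷ −3x = −9x⁶. Subtract (−9x⁶)·D = 27x⁷ − 45x⁶. Remainder: −3x⁶ − x⁵ + 28x⁴ − 15x³ − 16x² − 15x.
Step 2: lead(−3x⁶ − x⁵ + 28x⁴ − 15x³ − 16x² − 15x) ÷ lead(D) = −3x⁶ ÷ −3x = x⁵. Subtract (x⁵)·D = −3x⁶ + 5x⁵. Remainder: −6x⁵ + 28x⁴ − 15x³ − 16x² − 15x.
Step 3: lead(−6x⁵ + 28x⁴ − 15x³ − 16x² − 15x) ÷ lead(D) = −6x⁵ ÷ −3x = 2x⁴. Subtract (2x⁴)·D = −6x⁵ + 10x⁴. Remainder: 18x⁴ − 15x³ − 16x² − 15x.
Step 4: lead(18x⁴ − 15x³ − 16x² − 15x) ÷ lead(D) = 18x⁴ ÷ −3x = −6x³. Subtract (−6x³)·D = 18x⁴ − 30x³. Remainder: 15x³ − 16x² − 15x.
Step 5: lead(15x³ − 16x² − 15x) ÷ lead(D) = 15x³ ÷ −3x = −5x². Subtract (−5x²)·D = 15x³ − 25x². Remainder: 9x² − 15x.
Step 6: lead(9x² − 15x) ÷ lead(D) = 9x² ÷ −3x = −3x. Subtract (−3x)·D = 9x² − 15x. Remainder: 0.

R(x) = 0, so D(x) is a factor of P(x). yes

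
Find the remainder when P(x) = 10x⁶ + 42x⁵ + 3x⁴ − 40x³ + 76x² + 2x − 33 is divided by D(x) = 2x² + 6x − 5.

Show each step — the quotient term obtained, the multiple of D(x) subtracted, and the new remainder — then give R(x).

Step 1: lead(10x⁶ + 42x⁵ + 3x⁴ − 40x³ + 76x² + 2x − 33) ÷ lead(D) = 10x⁶ ÷ 2x² = 5x⁴. Subtract (5x⁴)·D = 10x⁶ + 30x⁵ − 25x⁴. Remainder: 12x⁵ + 28x⁴ − 40x³ + 76x² + 2x − 33.
Step 2: lead(12x⁵ + 28x⁴ − 40x³ + 76x² + 2x − 33) ÷ lead(D) = 12x⁵ ÷ 2x² = 6x³. Subtract (6x³)·D = 12x⁵ + 36x⁴ − 30x³. Remainder: −8x⁴ − 10x³ + 76x² + 2x − 33.
Step 3: lead(−8x⁴ − 10x³ + 76x² + 2x − 33) ÷ lead(D) = −8x⁴ ÷ 2x² = −4x². Subtract (−4x²)·D = −8x⁴ − 24x³ + 20x². Remainder: 14x³ + 56x² + 2x − 33.
Step 4: lead(14x³ + 56x² + 2x − 33) ÷ lead(D) = 14x³ ÷ 2x² = 7x. Subtract (7x)·D = 14x³ + 42x² − 35x. Remainder: 14x² + 37x − 33.
Step 5: lead(14x² + 37x − 33) ÷ lead(D) = 14x² ÷ 2x² = 7. Subtract (7)·D = 14x² + 42x − 35. Remainder: −5x + 2.

R(x) = −5x + 2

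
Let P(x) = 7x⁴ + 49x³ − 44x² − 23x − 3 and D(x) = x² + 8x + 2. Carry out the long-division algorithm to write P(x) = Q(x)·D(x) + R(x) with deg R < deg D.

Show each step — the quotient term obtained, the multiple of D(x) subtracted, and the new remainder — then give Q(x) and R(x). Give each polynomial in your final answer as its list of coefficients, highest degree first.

Q = [7, -7, -2]; R = [7, 1]

Step 1: lead(7x⁴ + 49x³ − 44x² − 23x − 3) ÷ lead(D) = 7x⁴ ÷ x² = 7x². Subtract (7x²)·D = 7x⁴ + 56x³ + 14x². Remainder: −7x³ − 58x² − 23x − 3.
Step 2: lead(−7x³ − 58x² − 23x − 3) ÷ lead(D) = −7x³ ÷ x² = −7x. Subtract (−7x)·D = −7x³ − 56x² − 14x. Remainder: −2x² − 9x − 3.
Step 3: lead(−2x² − 9x − 3) ÷ lead(D) = −2x² ÷ x² = −2. Subtract (−2)·D = −2x² − 16x − 4. Remainder: 7x + 1.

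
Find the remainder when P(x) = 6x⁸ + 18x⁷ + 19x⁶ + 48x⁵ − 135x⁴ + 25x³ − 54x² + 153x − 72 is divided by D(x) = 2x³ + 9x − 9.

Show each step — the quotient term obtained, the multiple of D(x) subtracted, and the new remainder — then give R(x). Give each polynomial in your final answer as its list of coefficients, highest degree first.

Step 1: lead(6x⁸ + 18x⁷ + 19x⁶ + 48x⁵ − 135x⁴ + 25x³ − 54x² + 153x − 72) ÷ lead(D) = 6x⁸ ÷ 2x³ = 3x⁵. Subtract (3x⁵)·D = 6x⁸ + 27x⁶ − 27x⁵. Remainder: 18x⁷ − 8x⁶ + 75x⁵ − 135x⁴ + 25x³ − 54x² + 153x − 72.
Step 2: lead(18x⁷ − 8x⁶ + 75x⁵ − 135x⁴ + 25x³ − 54x² + 153x − 72) ÷ lead(D) = 18x⁷ ÷ 2x³ = 9x⁴. Subtract (9x⁴)·D = 18x⁷ + 81x⁵ − 81x⁴. Remainder: −8x⁶ − 6x⁵ − 54x⁴ + 25x³ − 54x² + 153x − 72.
Step 3: lead(−8x⁶ − 6x⁵ − 54x⁴ + 25x³ − 54x² + 153x − 72) ÷ lead(D) = −8x⁶ ÷ 2x³ = −4x³. Subtract (−4x³)·D = −8x⁶ − 36x⁴ + 36x³. Remainder: −6x⁵ − 18x⁴ − 11x³ − 54x² + 153x − 72.
Step 4: lead(−6x⁵ − 18x⁴ − 11x³ − 54x² + 153x − 72) ÷ lead(D) = −6x⁵ ÷ 2x³ = −3x². Subtract (−3x²)·D = −6x⁵ − 27x³ + 27x². Remainder: −18x⁴ + 16x³ − 81x² + 153x − 72.
Step 5: lead(−18x⁴ + 16x³ − 81x² + 153x − 72) ÷ lead(D) = −18x⁴ ÷ 2x³ = −9x. Subtract (−9x)·D = −18x⁴ − 81x² + 81x. Remainder: 16x³ + 72x − 72.
Step 6: lead(16x³ + 72x − 72) ÷ lead(D) = 16x³ ÷ 2x³ = 8. Subtract (8)·D = 16x³ + 72x − 72. Remainder: 0.

R = [0]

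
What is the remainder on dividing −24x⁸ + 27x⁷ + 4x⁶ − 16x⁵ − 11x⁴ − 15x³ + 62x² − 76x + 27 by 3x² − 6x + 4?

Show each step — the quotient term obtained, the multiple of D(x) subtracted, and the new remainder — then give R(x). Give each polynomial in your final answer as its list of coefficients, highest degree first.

Step 1: lead(−24x⁸ + 27x⁷ + 4x⁶ − 16x⁵ − 11x⁴ − 15x³ + 62x² − 76x + 27) ÷ lead(D) = −24x⁸ ÷ 3x² = −8x⁶. Subtract (−8x⁶)·D = −24x⁸ + 48x⁷ − 32x⁶. Remainder: −21x⁷ + 36x⁶ − 16x⁵ − 11x⁴ − 15x³ + 62x² − 76x + 27.
Step 2: lead(−21x⁷ + 36x⁶ − 16x⁵ − 11x⁴ − 15x³ + 62x² − 76x + 27) ÷ lead(D) = −21x⁷ ÷ 3x² = −7x⁵. Subtract (−7x⁵)·D = −21x⁷ + 42x⁶ − 28x⁵. Remainder: −6x⁶ + 12x⁵ − 11x⁴ − 15x³ + 62x² − 76x + 27.
Step 3: lead(−6x⁶ + 12x⁵ − 11x⁴ − 15x³ + 62x² − 76x + 27) ÷ lead(D) = −6x⁶ ÷ 3x² = −2x⁴. Subtract (−2x⁴)·D = −6x⁶ + 12x⁵ − 8x⁴. Remainder: −3x⁴ − 15x³ + 62x² − 76x + 27.
Step 4: lead(−3x⁴ − 15x³ + 62x² − 76x + 27) ÷ lead(D) = −3x⁴ ÷ 3x² = −x². Subtract (−x²)·D = −3x⁴ + 6x³ − 4x². Remainder: −21x³ + 66x² − 76x + 27.
Step 5: lead(−21x³ + 66x² − 76x + 27) ÷ lead(D) = −21x³ ÷ 3x² = −7x. Subtract (−7x)·D = −21x³ + 42x² − 28x. Remainder: 24x² − 48x + 27.
Step 6: lead(24x² − 48x + 27) ÷ lead(D) = 24x² ÷ 3x² = 8. Subtract (8)·D = 24x² − 48x + 32. Remainder: −5.

R = [-5]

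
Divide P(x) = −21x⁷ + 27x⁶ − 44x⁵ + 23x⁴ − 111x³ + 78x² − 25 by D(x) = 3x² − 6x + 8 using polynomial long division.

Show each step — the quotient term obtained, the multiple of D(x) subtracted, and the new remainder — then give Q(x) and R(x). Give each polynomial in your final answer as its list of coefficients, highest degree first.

Q = [-7, -5, -6, 9, -3, -4]; R = [7]

Step 1: lead(−21x⁷ + 27x⁶ − 44x⁵ + 23x⁴ − 111x³ + 78x² − 25) ÷ lead(D) = −21x⁷ ÷ 3x² = −7x⁵. Subtract (−7x⁵)·D = −21x⁷ + 42x⁶ − 56x⁵. Remainder: −15x⁶ + 12x⁵ + 23x⁴ − 111x³ + 78x² − 25.
Step 2: lead(−15x⁶ + 12x⁵ + 23x⁴ − 111x³ + 78x² − 25) ÷ lead(D) = −15x⁶ ÷ 3x² = −5x⁴. Subtract (−5x⁴)·D = −15x⁶ + 30x⁵ − 40x⁴. Remainder: −18x⁵ + 63x⁴ − 111x³ + 78x² − 25.
Step 3: lead(−18x⁵ + 63x⁴ − 111x³ + 78x² − 25) ÷ lead(D) = −18x⁵ ÷ 3x² = −6x³. Subtract (−6x³)·D = −18x⁵ + 36x⁴ − 48x³. Remainder: 27x⁴ − 63x³ + 78x² − 25.
Step 4: lead(27x⁴ − 63x³ + 78x² − 25) ÷ lead(D) = 27x⁴ ÷ 3x² = 9x². Subtract (9x²)·D = 27x⁴ − 54x³ + 72x². Remainder: −9x³ + 6x² − 25.
Step 5: lead(−9x³ + 6x² − 25) ÷ lead(D) = −9x³ ÷ 3x² = −3x. Subtract (−3x)·D = −9x³ + 18x² − 24x. Remainder: −12x² + 24x − 25.
Step 6: lead(−12x² + 24x − 25) ÷ lead(D) = −12x² ÷ 3x² = −4. Subtract (−4)·D = −12x² + 24x − 32. Remainder: 7.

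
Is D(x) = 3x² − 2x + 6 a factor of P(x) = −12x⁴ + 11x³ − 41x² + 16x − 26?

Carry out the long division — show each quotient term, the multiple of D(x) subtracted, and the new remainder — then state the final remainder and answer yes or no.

R(x) = 4, so D(x) is not a factor of P(x). no

Step 1: lead(−12x⁴ + 11x³ − 41x² + 16x − 26) ÷ lead(D) = −12x⁴ ÷ 3x² = −4x². Subtract (−4x²)·D = −12x⁴ + 8x³ − 24x². Remainder: 3x³ − 17x² + 16x − 26.
Step 2: lead(3x³ − 17x² + 16x − 26) ÷ lead(D) = 3x³ ÷ 3x² = x. Subtract (x)·D = 3x³ − 2x² + 6x. Remainder: −15x² + 10x − 26.
Step 3: lead(−15x² + 10x − 26) ÷ lead(D) = −15x² ÷ 3x² = −5. Subtract (−5)·D = −15x² + 10x − 30. Remainder: 4.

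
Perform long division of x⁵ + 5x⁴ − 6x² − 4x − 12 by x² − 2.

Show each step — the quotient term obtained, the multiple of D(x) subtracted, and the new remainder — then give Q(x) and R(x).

Step 1: lead(x⁵ + 5x⁴ − 6x² − 4x − 12) ÷ lead(D) = x⁵ ÷ x² = x³. Subtract (x³)·D = x⁵ − 2x³. Remainder: 5x⁴ + 2x³ − 6x² − 4x − 12.
Step 2: lead(5x⁴ + 2x³ − 6x² − 4x − 12) ÷ lead(D) = 5x⁴ ÷ x² = 5x². Subtract (5x²)·D = 5x⁴ − 10x². Remainder: 2x³ + 4x² − 4x − 12.
Step 3: lead(2x³ + 4x² − 4x − 12) ÷ lead(D) = 2x³ ÷ x² = 2x. Subtract (2x)·D = 2x³ − 4x. Remainder: 4x² − 12.
Step 4: lead(4x² − 12) ÷ lead(D) = 4x² ÷ x² = 4. Subtract (4)·D = 4x² − 8. Remainder: −4.

Q(x) = x³ + 5x² + 2x + 4; R(x) = −4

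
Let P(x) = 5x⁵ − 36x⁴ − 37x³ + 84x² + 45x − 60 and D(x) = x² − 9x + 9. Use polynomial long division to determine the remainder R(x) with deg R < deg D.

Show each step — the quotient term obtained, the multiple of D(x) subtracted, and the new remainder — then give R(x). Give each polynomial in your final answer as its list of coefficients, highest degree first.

Step 1: lead(5x⁵ − 36x⁴ − 37x³ + 84x² + 45x − 60) ÷ lead(D) = 5x⁵ ÷ x² = 5x³. Subtract (5x³)·D = 5x⁵ − 45x⁴ + 45x³. Remainder: 9x⁴ − 82x³ + 84x² + 45x − 60.
Step 2: lead(9x⁴ − 82x³ + 84x² + 45x − 60) ÷ lead(D) = 9x⁴ ÷ x² = 9x². Subtract (9x²)·D = 9x⁴ − 81x³ + 81x². Remainder: −x³ + 3x² + 45x − 60.
Step 3: lead(−x³ + 3x² + 45x − 60) ÷ lead(D) = −x³ ÷ x² = −x. Subtract (−x)·D = −x³ + 9x² − 9x. Remainder: −6x² + 54x − 60.
Step 4: lead(−6x² + 54x − 60) ÷ lead(D) = −6x² ÷ x² = −6. Subtract (−6)·D = −6x² + 54x − 54. Remainder: −6.

R = [-6]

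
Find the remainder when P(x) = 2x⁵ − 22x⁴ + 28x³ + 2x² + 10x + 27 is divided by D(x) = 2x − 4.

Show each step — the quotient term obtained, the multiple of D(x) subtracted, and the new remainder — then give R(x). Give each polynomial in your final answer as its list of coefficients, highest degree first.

R = [-9]

Step 1: lead(2x⁵ − 22x⁴ + 28x³ + 2x² + 10x + 27) ÷ lead(D) = 2x⁵ ÷ 2x = x⁴. Subtract (x⁴)·D = 2x⁵ − 4x⁴. Remainder: −18x⁴ + 28x³ + 2x² + 10x + 27.
Step 2: lead(−18x⁴ + 28x³ + 2x² + 10x + 27) ÷ lead(D) = −18x⁴ ÷ 2x = −9x³. Subtract (−9x³)·D = −18x⁴ + 36x³. Remainder: −8x³ + 2x² + 10x + 27.
Step 3: lead(−8x³ + 2x² + 10x + 27) ÷ lead(D) = −8x³ ÷ 2x = −4x². Subtract (−4x²)·D = −8x³ + 16x². Remainder: −14x² + 10x + 27.
Step 4: lead(−14x² + 10x + 27) ÷ lead(D) = −14x² ÷ 2x = −7x. Subtract (−7x)·D = −14x² + 28x. Remainder: −18x + 27.
Step 5: lead(−18x + 27) ÷ lead(D) = −18x ÷ 2x = −9. Subtract (−9)·D = −18x + 36. Remainder: −9.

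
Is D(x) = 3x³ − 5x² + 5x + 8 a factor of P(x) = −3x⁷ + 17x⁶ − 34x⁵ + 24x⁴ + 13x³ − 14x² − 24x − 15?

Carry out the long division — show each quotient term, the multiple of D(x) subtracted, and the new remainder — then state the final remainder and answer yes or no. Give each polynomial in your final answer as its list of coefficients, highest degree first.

R = [-1, 9], so D(x) is not a factor of P(x). no

Step 1: lead(−3x⁷ + 17x⁶ − 34x⁵ + 24x⁴ + 13x³ − 14x² − 24x − 15) ÷ lead(D) = −3x⁷ ÷ 3x³ = −x⁴. Subtract (−x⁴)·D = −3x⁷ + 5x⁶ − 5x⁵ − 8x⁴. Remainder: 12x⁶ − 29x⁵ + 32x⁴ + 13x³ − 14x² − 24x − 15.
Step 2: lead(12x⁶ − 29x⁵ + 32x⁴ + 13x³ − 14x² − 24x − 15) ÷ lead(D) = 12x⁶ ÷ 3x³ = 4x³. Subtract (4x³)·D = 12x⁶ − 20x⁵ + 20x⁴ + 32x³. Remainder: −9x⁵ + 12x⁴ − 19x³ − 14x² − 24x − 15.
Step 3: lead(−9x⁵ + 12x⁴ − 19x³ − 14x² − 24x − 15) ÷ lead(D) = −9x⁵ ÷ 3x³ = −3x². Subtract (−3x²)·D = −9x⁵ + 15x⁴ − 15x³ − 24x². Remainder: −3x⁴ − 4x³ + 10x² − 24x − 15.
Step 4: lead(−3x⁴ − 4x³ + 10x² − 24x − 15) ÷ lead(D) = −3x⁴ ÷ 3x³ = −x. Subtract (−x)·D = −3x⁴ + 5x³ − 5x² − 8x. Remainder: −9x³ + 15x² − 16x − 15.
Step 5: lead(−9x³ + 15x² − 16x − 15) ÷ lead(D) = −9x³ ÷ 3x³ = −3. Subtract (−3)·D = −9x³ + 15x² − 15x − 24. Remainder: −x + 9.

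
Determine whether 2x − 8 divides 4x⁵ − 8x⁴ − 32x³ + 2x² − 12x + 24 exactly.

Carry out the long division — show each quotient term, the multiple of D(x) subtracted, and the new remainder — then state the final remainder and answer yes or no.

Step 1: lead(4x⁵ − 8x⁴ − 32x³ + 2x² − 12x + 24) ÷ lead(D) = 4x⁵ ÷ 2x = 2x⁴. Subtract (2x⁴)·D = 4x⁵ − 16x⁴. Remainder: 8x⁴ − 32x³ + 2x² − 12x + 24.
Step 2: lead(8x⁴ − 32x³ + 2x² − 12x + 24) ÷ lead(D) = 8x⁴ ÷ 2x = 4x³. Subtract (4x³)·D = 8x⁴ − 32x³. Remainder: 2x² − 12x + 24.
Step 3: lead(2x² − 12x + 24) ÷ lead(D) = 2x² ÷ 2x = x. Subtract (x)·D = 2x² − 8x. Remainder: −4x + 24.
Step 4: lead(−4x + 24) ÷ lead(D) = −4x ÷ 2x = −2. Subtract (−2)·D = −4x + 16. Remainder: 8.

R(x) = 8, so D(x) is not a factor of P(x). no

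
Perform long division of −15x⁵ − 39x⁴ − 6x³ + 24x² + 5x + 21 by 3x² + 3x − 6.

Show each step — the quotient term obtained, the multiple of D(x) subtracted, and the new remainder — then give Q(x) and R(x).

Q(x) = −5x³ − 8x² − 4x − 4; R(x) = −7x − 3

Step 1: lead(−15x⁵ − 39x⁴ − 6x³ + 24x² + 5x + 21) ÷ lead(D) = −15x⁵ ÷ 3x² = −5x³. Subtract (−5x³)·D = −15x⁵ − 15x⁴ + 30x³. Remainder: −24x⁴ − 36x³ + 24x² + 5x + 21.
Step 2: lead(−24x⁴ − 36x³ + 24x² + 5x + 21) ÷ lead(D) = −24x⁴ ÷ 3x² = −8x². Subtract (−8x²)·D = −24x⁴ − 24x³ + 48x². Remainder: −12x³ − 24x² + 5x + 21.
Step 3: lead(−12x³ − 24x² + 5x + 21) ÷ lead(D) = −12x³ ÷ 3x² = −4x. Subtract (−4x)·D = −12x³ − 12x² + 24x. Remainder: −12x² − 19x + 21.
Step 4: lead(−12x² − 19x + 21) ÷ lead(D) = −12x² ÷ 3x² = −4. Subtract (−4)·D = −12x² − 12x + 24. Remainder: −7x − 3.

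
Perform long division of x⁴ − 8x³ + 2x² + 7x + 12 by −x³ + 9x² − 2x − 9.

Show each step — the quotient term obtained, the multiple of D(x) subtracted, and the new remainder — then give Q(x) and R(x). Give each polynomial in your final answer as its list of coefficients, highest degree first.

Step 1: lead(x⁴ − 8x³ + 2x² + 7x + 12) ÷ lead(D) = x⁴ ÷ −x³ = −x. Subtract (−x)·D = x⁴ − 9x³ + 2x² + 9x. Remainder: x³ − 2x + 12.
Step 2: lead(x³ − 2x + 12) ÷ lead(D) = x³ ÷ −x³ = −1. Subtract (−1)·D = x³ − 9x² + 2x + 9. Remainder: 9x² − 4x + 3.

Q = [-1, -1]; R = [9, -4, 3]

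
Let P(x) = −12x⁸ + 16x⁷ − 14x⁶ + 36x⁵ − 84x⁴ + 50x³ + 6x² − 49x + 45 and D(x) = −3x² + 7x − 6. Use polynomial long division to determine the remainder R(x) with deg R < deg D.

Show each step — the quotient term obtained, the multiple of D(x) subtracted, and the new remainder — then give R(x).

Step 1: lead(−12x⁸ + 16x⁷ − 14x⁶ + 36x⁵ − 84x⁴ + 50x³ + 6x² − 49x + 45) ÷ lead(D) = −12x⁸ ÷ −3x² = 4x⁶. Subtract (4x⁶)·D = −12x⁸ + 28x⁷ − 24x⁶. Remainder: −12x⁷ + 10x⁶ + 36x⁵ − 84x⁴ + 50x³ + 6x² − 49x + 45.
Step 2: lead(−12x⁷ + 10x⁶ + 36x⁵ − 84x⁴ + 50x³ + 6x² − 49x + 45) ÷ lead(D) = −12x⁷ ÷ −3x² = 4x⁵. Subtract (4x⁵)·D = −12x⁷ + 28x⁶ − 24x⁵. Remainder: −18x⁶ + 60x⁵ − 84x⁴ + 50x³ + 6x² − 49x + 45.
Step 3: lead(−18x⁶ + 60x⁵ − 84x⁴ + 50x³ + 6x² − 49x + 45) ÷ lead(D) = −18x⁶ ÷ −3x² = 6x⁴. Subtract (6x⁴)·D = −18x⁶ + 42x⁵ − 36x⁴. Remainder: 18x⁵ − 48x⁴ + 50x³ + 6x² − 49x + 45.
Step 4: lead(18x⁵ − 48x⁴ + 50x³ + 6x² − 49x + 45) ÷ lead(D) = 18x⁵ ÷ −3x² = −6x³. Subtract (−6x³)·D = 18x⁵ − 42x⁴ + 36x³. Remainder: −6x⁴ + 14x³ + 6x² − 49x + 45.
Step 5: lead(−6x⁴ + 14x³ + 6x² − 49x + 45) ÷ lead(D) = −6x⁴ ÷ −3x² = 2x². Subtract (2x²)·D = −6x⁴ + 14x³ − 12x². Remainder: 18x² − 49x + 45.
Step 6: lead(18x² − 49x + 45) ÷ lead(D) = 18x² ÷ −3x² = −6. Subtract (−6)·D = 18x² − 42x + 36. Remainder: −7x + 9.

R(x) = −7x + 9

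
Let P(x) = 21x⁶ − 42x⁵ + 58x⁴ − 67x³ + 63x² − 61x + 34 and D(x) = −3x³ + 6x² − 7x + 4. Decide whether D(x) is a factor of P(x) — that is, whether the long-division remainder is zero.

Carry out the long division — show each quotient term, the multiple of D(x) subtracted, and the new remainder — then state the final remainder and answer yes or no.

Step 1: lead(21x⁶ − 42x⁵ + 58x⁴ − 67x³ + 63x² − 61x + 34) ÷ lead(D) = 21x⁶ ÷ −3x³ = −7x³. Subtract (−7x³)·D = 21x⁶ − 42x⁵ + 49x⁴ − 28x³. Remainder: 9x⁴ − 39x³ + 63x² − 61x + 34.
Step 2: lead(9x⁴ − 39x³ + 63x² − 61x + 34) ÷ lead(D) = 9x⁴ ÷ −3x³ = −3x. Subtract (−3x)·D = 9x⁴ − 18x³ + 21x² − 12x. Remainder: −21x³ + 42x² − 49x + 34.
Step 3: lead(−21x³ + 42x² − 49x + 34) ÷ lead(D) = −21x³ ÷ −3x³ = 7. Subtract (7)·D = −21x³ + 42x² − 49x + 28. Remainder: 6.

R(x) = 6, so D(x) is not a factor of P(x). no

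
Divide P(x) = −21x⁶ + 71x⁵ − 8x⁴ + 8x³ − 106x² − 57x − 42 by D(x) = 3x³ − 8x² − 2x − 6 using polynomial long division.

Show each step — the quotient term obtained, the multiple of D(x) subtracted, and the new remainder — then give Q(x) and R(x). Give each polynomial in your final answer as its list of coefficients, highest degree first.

Step 1: lead(−21x⁶ + 71x⁵ − 8x⁴ + 8x³ − 106x² − 57x − 42) ÷ lead(D) = −21x⁶ ÷ 3x³ = −7x³. Subtract (−7x³)·D = −21x⁶ + 56x⁵ + 14x⁴ + 42x³. Remainder: 15x⁵ − 22x⁴ − 34x³ − 106x² − 57x − 42.
Step 2: lead(15x⁵ − 22x⁴ − 34x³ − 106x² − 57x − 42) ÷ lead(D) = 15x⁵ ÷ 3x³ = 5x². Subtract (5x²)·D = 15x⁵ − 40x⁴ − 10x³ − 30x². Remainder: 18x⁴ − 24x³ − 76x² − 57x − 42.
Step 3: lead(18x⁴ − 24x³ − 76x² − 57x − 42) ÷ lead(D) = 18x⁴ ÷ 3x³ = 6x. Subtract (6x)·D = 18x⁴ − 48x³ − 12x² − 36x. Remainder: 24x³ − 64x² − 21x − 42.
Step 4: lead(24x³ − 64x² − 21x − 42) ÷ lead(D) = 24x³ ÷ 3x³ = 8. Subtract (8)·D = 24x³ − 64x² − 16x − 48. Remainder: −5x + 6.

Q = [-7, 5, 6, 8]; R = [-5, 6]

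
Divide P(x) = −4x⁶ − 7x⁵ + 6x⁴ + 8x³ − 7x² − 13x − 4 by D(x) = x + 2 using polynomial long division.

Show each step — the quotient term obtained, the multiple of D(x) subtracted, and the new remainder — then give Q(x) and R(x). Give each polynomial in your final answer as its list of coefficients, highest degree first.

Q = [-4, 1, 4, 0, -7, 1]; R = [-6]

Step 1: lead(−4x⁶ − 7x⁵ + 6x⁴ + 8x³ − 7x² − 13x − 4) ÷ lead(D) = −4x⁶ ÷ x = −4x⁵. Subtract (−4x⁵)·D = −4x⁶ − 8x⁵. Remainder: x⁵ + 6x⁴ + 8x³ − 7x² − 13x − 4.
Step 2: lead(x⁵ + 6x⁴ + 8x³ − 7x² − 13x − 4) ÷ lead(D) = x⁵ ÷ x = x⁴. Subtract (x⁴)·D = x⁵ + 2x⁴. Remainder: 4x⁴ + 8x³ − 7x² − 13x − 4.
Step 3: lead(4x⁴ + 8x³ − 7x² − 13x − 4) ÷ lead(D) = 4x⁴ ÷ x = 4x³. Subtract (4x³)·D = 4x⁴ + 8x³. Remainder: −7x² − 13x − 4.
Step 4: lead(−7x² − 13x − 4) ÷ lead(D) = −7x² ÷ x = −7x. Subtract (−7x)·D = −7x² − 14x. Remainder: x − 4.
Step 5: lead(x − 4) ÷ lead(D) = x ÷ x = 1. Subtract (1)·D = x + 2. Remainder: −6.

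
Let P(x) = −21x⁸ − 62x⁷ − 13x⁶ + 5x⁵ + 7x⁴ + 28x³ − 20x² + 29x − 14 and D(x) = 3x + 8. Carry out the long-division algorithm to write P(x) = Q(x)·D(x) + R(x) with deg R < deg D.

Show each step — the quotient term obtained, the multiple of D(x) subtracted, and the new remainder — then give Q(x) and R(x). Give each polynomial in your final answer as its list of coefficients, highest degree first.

Q = [-7, -2, 1, -1, 5, -4, 4, -1]; R = [-6]

Step 1: lead(−21x⁸ − 62x⁷ − 13x⁶ + 5x⁵ + 7x⁴ + 28x³ − 20x² + 29x − 14) ÷ lead(D) = −21x⁸ ÷ 3x = −7x⁷. Subtract (−7x⁷)·D = −21x⁸ − 56x⁷. Remainder: −6x⁷ − 13x⁶ + 5x⁵ + 7x⁴ + 28x³ − 20x² + 29x − 14.
Step 2: lead(−6x⁷ − 13x⁶ + 5x⁵ + 7x⁴ + 28x³ − 20x² + 29x − 14) ÷ lead(D) = −6x⁷ ÷ 3x = −2x⁶. Subtract (−2x⁶)·D = −6x⁷ − 16x⁶. Remainder: 3x⁶ + 5x⁵ + 7x⁴ + 28x³ − 20x² + 29x − 14.
Step 3: lead(3x⁶ + 5x⁵ + 7x⁴ + 28x³ − 20x² + 29x − 14) ÷ lead(D) = 3x⁶ ÷ 3x = x⁵. Subtract (x⁵)·D = 3x⁶ + 8x⁵. Remainder: −3x⁵ + 7x⁴ + 28x³ − 20x² + 29x − 14.
Step 4: lead(−3x⁵ + 7x⁴ + 28x³ − 20x² + 29x − 14) ÷ lead(D) = −3x⁵ ÷ 3x = −x⁴. Subtract (−x⁴)·D = −3x⁵ − 8x⁴. Remainder: 15x⁴ + 28x³ − 20x² + 29x − 14.
Step 5: lead(15x⁴ + 28x³ − 20x² + 29x − 14) ÷ lead(D) = 15x⁴ ÷ 3x = 5x³. Subtract (5x³)·D = 15x⁴ + 40x³. Remainder: −12x³ − 20x² + 29x − 14.
Step 6: lead(−12x³ − 20x² + 29x − 14) ÷ lead(D) = −12x³ ÷ 3x = −4x². Subtract (−4x²)·D = −12x³ − 32x². Remainder: 12x² + 29x − 14.
Step 7: lead(12x² + 29x − 14) ÷ lead(D) = 12x² ÷ 3x = 4x. Subtract (4x)·D = 12x² + 32x. Remainder: −3x − 14.
Step 8: lead(−3x − 14) ÷ lead(D) = −3x ÷ 3x = −1. Subtract (−1)·D = −3x − 8. Remainder: −6.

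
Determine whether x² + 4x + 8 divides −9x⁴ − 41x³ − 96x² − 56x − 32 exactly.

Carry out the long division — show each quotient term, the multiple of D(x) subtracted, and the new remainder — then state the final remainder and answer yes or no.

R(x) = 0, so D(x) is a factor of P(x). yes

Step 1: lead(−9x⁴ − 41x³ − 96x² − 56x − 32) ÷ lead(D) = −9x⁴ ÷ x² = −9x². Subtract (−9x²)·D = −9x⁴ − 36x³ − 72x². Remainder: −5x³ − 24x² − 56x − 32.
Step 2: lead(−5x³ − 24x² − 56x − 32) ÷ lead(D) = −5x³ ÷ x² = −5x. Subtract (−5x)·D = −5x³ − 20x² − 40x. Remainder: −4x² − 16x − 32.
Step 3: lead(−4x² − 16x − 32) ÷ lead(D) = −4x² ÷ x² = −4. Subtract (−4)·D = −4x² − 16x − 32. Remainder: 0.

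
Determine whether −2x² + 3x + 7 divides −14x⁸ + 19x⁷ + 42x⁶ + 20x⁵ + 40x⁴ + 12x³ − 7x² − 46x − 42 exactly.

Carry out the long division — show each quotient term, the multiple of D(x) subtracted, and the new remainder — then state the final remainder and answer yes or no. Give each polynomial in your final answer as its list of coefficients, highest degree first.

Step 1: lead(−14x⁸ + 19x⁷ + 42x⁶ + 20x⁵ + 40x⁴ + 12x³ − 7x² − 46x − 42) ÷ lead(D) = −14x⁸ ÷ −2x² = 7x⁶. Subtract (7x⁶)·D = −14x⁸ + 21x⁷ + 49x⁶. Remainder: −2x⁷ − 7x⁶ + 20x⁵ + 40x⁴ + 12x³ − 7x² − 46x − 42.
Step 2: lead(−2x⁷ − 7x⁶ + 20x⁵ + 40x⁴ + 12x³ − 7x² − 46x − 42) ÷ lead(D) = −2x⁷ ÷ −2x² = x⁵. Subtract (x⁵)·D = −2x⁷ + 3x⁶ + 7x⁵. Remainder: −10x⁶ + 13x⁵ + 40x⁴ + 12x³ − 7x² − 46x − 42.
Step 3: lead(−10x⁶ + 13x⁵ + 40x⁴ + 12x³ − 7x² − 46x − 42) ÷ lead(D) = −10x⁶ ÷ −2x² = 5x⁴. Subtract (5x⁴)·D = −10x⁶ + 15x⁵ + 35x⁴. Remainder: −2x⁵ + 5x⁴ + 12x³ − 7x² − 46x − 42.
Step 4: lead(−2x⁵ + 5x⁴ + 12x³ − 7x² − 46x − 42) ÷ lead(D) = −2x⁵ ÷ −2x² = x³. Subtract (x³)·D = −2x⁵ + 3x⁴ + 7x³. Remainder: 2x⁴ + 5x³ − 7x² − 46x − 42.
Step 5: lead(2x⁴ + 5x³ − 7x² − 46x − 42) ÷ lead(D) = 2x⁴ ÷ −2x² = −x². Subtract (−x²)·D = 2x⁴ − 3x³ − 7x². Remainder: 8x³ − 46x − 42.
Step 6: lead(8x³ − 46x − 42) ÷ lead(D) = 8x³ ÷ −2x² = −4x. Subtract (−4x)·D = 8x³ − 12x² − 28x. Remainder: 12x² − 18x − 42.
Step 7: lead(12x² − 18x − 42) ÷ lead(D) = 12x² ÷ −2x² = −6. Subtract (−6)·D = 12x² − 18x − 42. Remainder: 0.

R = [0], so D(x) is a factor of P(x). yes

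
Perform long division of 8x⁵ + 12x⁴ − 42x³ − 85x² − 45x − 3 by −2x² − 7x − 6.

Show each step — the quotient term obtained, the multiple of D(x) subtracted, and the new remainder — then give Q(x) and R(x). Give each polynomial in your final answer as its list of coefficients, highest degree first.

Q = [-4, 8, 5, 1]; R = [-8, 3]

Step 1: lead(8x⁵ + 12x⁴ − 42x³ − 85x² − 45x − 3) ÷ lead(D) = 8x⁵ ÷ −2x² = −4x³. Subtract (−4x³)·D = 8x⁵ + 28x⁴ + 24x³. Remainder: −16x⁴ − 66x³ − 85x² − 45x − 3.
Step 2: lead(−16x⁴ − 66x³ − 85x² − 45x − 3) ÷ lead(D) = −16x⁴ ÷ −2x² = 8x². Subtract (8x²)·D = −16x⁴ − 56x³ − 48x². Remainder: −10x³ − 37x² − 45x − 3.
Step 3: lead(−10x³ − 37x² − 45x − 3) ÷ lead(D) = −10x³ ÷ −2x² = 5x. Subtract (5x)·D = −10x³ − 35x² − 30x. Remainder: −2x² − 15x − 3.
Step 4: lead(−2x² − 15x − 3) ÷ lead(D) = −2x² ÷ −2x² = 1. Subtract (1)·D = −2x² − 7x − 6. Remainder: −8x + 3.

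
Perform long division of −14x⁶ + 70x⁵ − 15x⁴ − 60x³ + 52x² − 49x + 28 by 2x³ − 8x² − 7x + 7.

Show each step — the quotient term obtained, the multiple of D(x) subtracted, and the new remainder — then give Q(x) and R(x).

Step 1: lead(−14x⁶ + 70x⁵ − 15x⁴ − 60x³ + 52x² − 49x + 28) ÷ lead(D) = −14x⁶ ÷ 2x³ = −7x³. Subtract (−7x³)·D = −14x⁶ + 56x⁵ + 49x⁴ − 49x³. Remainder: 14x⁵ − 64x⁴ − 11x³ + 52x² − 49x + 28.
Step 2: lead(14x⁵ − 64x⁴ − 11x³ + 52x² − 49x + 28) ÷ lead(D) = 14x⁵ ÷ 2x³ = 7x². Subtract (7x²)·D = 14x⁵ − 56x⁴ − 49x³ + 49x². Remainder: −8x⁴ + 38x³ + 3x² − 49x + 28.
Step 3: lead(−8x⁴ + 38x³ + 3x² − 49x + 28) ÷ lead(D) = −8x⁴ ÷ 2x³ = −4x. Subtract (−4x)·D = −8x⁴ + 32x³ + 28x² − 28x. Remainder: 6x³ − 25x² − 21x + 28.
Step 4: lead(6x³ − 25x² − 21x + 28) ÷ lead(D) = 6x³ ÷ 2x³ = 3. Subtract (3)·D = 6x³ − 24x² − 21x + 21. Remainder: −x² + 7.

Q(x) = −7x³ + 7x² − 4x + 3; R(x) = −x² + 7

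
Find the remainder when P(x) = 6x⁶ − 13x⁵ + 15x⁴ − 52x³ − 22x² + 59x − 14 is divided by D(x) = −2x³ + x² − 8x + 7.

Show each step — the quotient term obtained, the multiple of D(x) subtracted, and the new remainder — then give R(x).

Step 1: lead(6x⁶ − 13x⁵ + 15x⁴ − 52x³ − 22x² + 59x − 14) ÷ lead(D) = 6x⁶ ÷ −2x³ = −3x³. Subtract (−3x³)·D = 6x⁶ − 3x⁵ + 24x⁴ − 21x³. Remainder: −10x⁵ − 9x⁴ − 31x³ − 22x² + 59x − 14.
Step 2: lead(−10x⁵ − 9x⁴ − 31x³ − 22x² + 59x − 14) ÷ lead(D) = −10x⁵ ÷ −2x³ = 5x². Subtract (5x²)·D = −10x⁵ + 5x⁴ − 40x³ + 35x². Remainder: −14x⁴ + 9x³ − 57x² + 59x − 14.
Step 3: lead(−14x⁴ + 9x³ − 57x² + 59x − 14) ÷ lead(D) = −14x⁴ ÷ −2x³ = 7x. Subtract (7x)·D = −14x⁴ + 7x³ − 56x² + 49x. Remainder: 2x³ − x² + 10x − 14.
Step 4: lead(2x³ − x² + 10x − 14) ÷ lead(D) = 2x³ ÷ −2x³ = −1. Subtract (−1)·D = 2x³ − x² + 8x − 7. Remainder: 2x − 7.

R(x) = 2x − 7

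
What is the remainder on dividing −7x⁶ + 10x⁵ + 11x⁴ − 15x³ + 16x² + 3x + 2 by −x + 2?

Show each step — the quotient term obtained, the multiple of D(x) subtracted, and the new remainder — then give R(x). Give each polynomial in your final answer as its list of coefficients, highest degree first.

R = [0]

Step 1: lead(−7x⁶ + 10x⁵ + 11x⁴ − 15x³ + 16x² + 3x + 2) ÷ lead(D) = −7x⁶ ÷ −x = 7x⁵. Subtract (7x⁵)·D = −7x⁶ + 14x⁵. Remainder: −4x⁵ + 11x⁴ − 15x³ + 16x² + 3x + 2.
Step 2: lead(−4x⁵ + 11x⁴ − 15x³ + 16x² + 3x + 2) ÷ lead(D) = −4x⁵ ÷ −x = 4x⁴. Subtract (4x⁴)·D = −4x⁵ + 8x⁴. Remainder: 3x⁴ − 15x³ + 16x² + 3x + 2.
Step 3: lead(3x⁴ − 15x³ + 16x² + 3x + 2) ÷ lead(D) = 3x⁴ ÷ −x = −3x³. Subtract (−3x³)·D = 3x⁴ − 6x³. Remainder: −9x³ + 16x² + 3x + 2.
Step 4: lead(−9x³ + 16x² + 3x + 2) ÷ lead(D) = −9x³ ÷ −x = 9x². Subtract (9x²)·D = −9x³ + 18x². Remainder: −2x² + 3x + 2.
Step 5: lead(−2x² + 3x + 2) ÷ lead(D) = −2x² ÷ −x = 2x. Subtract (2x)·D = −2x² + 4x. Remainder: −x + 2.
Step 6: lead(−x + 2) ÷ lead(D) = −x ÷ −x = 1. Subtract (1)·D = −x + 2. Remainder: 0.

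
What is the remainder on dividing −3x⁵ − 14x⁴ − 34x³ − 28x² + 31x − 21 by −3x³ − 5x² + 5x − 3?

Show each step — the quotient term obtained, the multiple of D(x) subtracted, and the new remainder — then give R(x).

Step 1: lead(−3x⁵ − 14x⁴ − 34x³ − 28x² + 31x − 21) ÷ lead(D) = −3x⁵ ÷ −3x³ = x². Subtract (x²)·D = −3x⁵ − 5x⁴ + 5x³ − 3x². Remainder: −9x⁴ − 39x³ − 25x² + 31x − 21.
Step 2: lead(−9x⁴ − 39x³ − 25x² + 31x − 21) ÷ lead(D) = −9x⁴ ÷ −3x³ = 3x. Subtract (3x)·D = −9x⁴ − 15x³ + 15x² − 9x. Remainder: −24x³ − 40x² + 40x − 21.
Step 3: lead(−24x³ − 40x² + 40x − 21) ÷ lead(D) = −24x³ ÷ −3x³ = 8. Subtract (8)·D = −24x³ − 40x² + 40x − 24. Remainder: 3.

R(x) = 3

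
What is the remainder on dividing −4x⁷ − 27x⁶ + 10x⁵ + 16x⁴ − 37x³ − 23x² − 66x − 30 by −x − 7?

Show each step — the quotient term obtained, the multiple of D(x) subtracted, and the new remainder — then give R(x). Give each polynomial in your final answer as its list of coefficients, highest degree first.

R = [-9]

Step 1: lead(−4x⁷ − 27x⁶ + 10x⁵ + 16x⁴ − 37x³ − 23x² − 66x − 30) ÷ lead(D) = −4x⁷ ÷ −x = 4x⁶. Subtract (4x⁶)·D = −4x⁷ − 28x⁶. Remainder: x⁶ + 10x⁵ + 16x⁴ − 37x³ − 23x² − 66x − 30.
Step 2: lead(x⁶ + 10x⁵ + 16x⁴ − 37x³ − 23x² − 66x − 30) ÷ lead(D) = x⁶ ÷ −x = −x⁵. Subtract (−x⁵)·D = x⁶ + 7x⁵. Remainder: 3x⁵ + 16x⁴ − 37x³ − 23x² − 66x − 30.
Step 3: lead(3x⁵ + 16x⁴ − 37x³ − 23x² − 66x − 30) ÷ lead(D) = 3x⁵ ÷ −x = −3x⁴. Subtract (−3x⁴)·D = 3x⁵ + 21x⁴. Remainder: −5x⁴ − 37x³ − 23x² − 66x − 30.
Step 4: lead(−5x⁴ − 37x³ − 23x² − 66x − 30) ÷ lead(D) = −5x⁴ ÷ −x = 5x³. Subtract (5x³)·D = −5x⁴ − 35x³. Remainder: −2x³ − 23x² − 66x − 30.
Step 5: lead(−2x³ − 23x² − 66x − 30) ÷ lead(D) = −2x³ ÷ −x = 2x². Subtract (2x²)·D = −2x³ − 14x². Remainder: −9x² − 66x − 30.
Step 6: lead(−9x² − 66x − 30) ÷ lead(D) = −9x² ÷ −x = 9x. Subtract (9x)·D = −9x² − 63x. Remainder: −3x − 30.
Step 7: lead(−3x − 30) ÷ lead(D) = −3x ÷ −x = 3. Subtract (3)·D = −3x − 21. Remainder: −9.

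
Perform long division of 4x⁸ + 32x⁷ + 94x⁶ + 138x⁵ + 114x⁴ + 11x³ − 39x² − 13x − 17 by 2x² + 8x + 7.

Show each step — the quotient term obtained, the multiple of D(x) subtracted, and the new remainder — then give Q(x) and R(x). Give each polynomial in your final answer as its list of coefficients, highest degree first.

Q = [2, 8, 8, 9, -7, 2, -3]; R = [-3, 4]

Step 1: lead(4x⁸ + 32x⁷ + 94x⁶ + 138x⁵ + 114x⁴ + 11x³ − 39x² − 13x − 17) ÷ lead(D) = 4x⁸ ÷ 2x² = 2x⁶. Subtract (2x⁶)·D = 4x⁸ + 16x⁷ + 14x⁶. Remainder: 16x⁷ + 80x⁶ + 138x⁵ + 114x⁴ + 11x³ − 39x² − 13x − 17.
Step 2: lead(16x⁷ + 80x⁶ + 138x⁵ + 114x⁴ + 11x³ − 39x² − 13x − 17) ÷ lead(D) = 16x⁷ ÷ 2x² = 8x⁵. Subtract (8x⁵)·D = 16x⁷ + 64x⁶ + 56x⁵. Remainder: 16x⁶ + 82x⁵ + 114x⁴ + 11x³ − 39x² − 13x − 17.
Step 3: lead(16x⁶ + 82x⁵ + 114x⁴ + 11x³ − 39x² − 13x − 17) ÷ lead(D) = 16x⁶ ÷ 2x² = 8x⁴. Subtract (8x⁴)·D = 16x⁶ + 64x⁵ + 56x⁴. Remainder: 18x⁵ + 58x⁴ + 11x³ − 39x² − 13x − 17.
Step 4: lead(18x⁵ + 58x⁴ + 11x³ − 39x² − 13x − 17) ÷ lead(D) = 18x⁵ ÷ 2x² = 9x³. Subtract (9x³)·D = 18x⁵ + 72x⁴ + 63x³. Remainder: −14x⁴ − 52x³ − 39x² − 13x − 17.
Step 5: lead(−14x⁴ − 52x³ − 39x² − 13x − 17) ÷ lead(D) = −14x⁴ ÷ 2x² = −7x². Subtract (−7x²)·D = −14x⁴ − 56x³ − 49x². Remainder: 4x³ + 10x² − 13x − 17.
Step 6: lead(4x³ + 10x² − 13x − 17) ÷ lead(D) = 4x³ ÷ 2x² = 2x. Subtract (2x)·D = 4x³ + 16x² + 14x. Remainder: −6x² − 27x − 17.
Step 7: lead(−6x² − 27x − 17) ÷ lead(D) = −6x² ÷ 2x² = −3. Subtract (−3)·D = −6x² − 24x − 21. Remainder: −3x + 4.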